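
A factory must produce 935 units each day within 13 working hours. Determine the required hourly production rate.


Formula: Production Rate = Daily Demand / Available Hours
Rate = 935 units/day / 13 hours/day
Rate = 71.9 units/hour

71.9 units/hour


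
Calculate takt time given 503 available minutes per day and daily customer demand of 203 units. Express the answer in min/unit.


Formula: Takt Time = Available Production Time / Customer Demand
Takt = 503 min/day / 203 units/day
Takt = 2.48 min/unit

2.48 min/unit


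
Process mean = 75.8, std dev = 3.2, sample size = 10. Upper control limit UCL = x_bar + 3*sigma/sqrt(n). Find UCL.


UCL = 75.8 + 3 * 3.2 / sqrt(10)

78.84


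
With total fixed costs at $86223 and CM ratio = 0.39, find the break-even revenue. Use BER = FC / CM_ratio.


Formula: BER = Fixed Costs / Contribution Margin Ratio
BER = $86223 / 0.39
BER = $221084.62 (to the nearest cent)

$221084.62


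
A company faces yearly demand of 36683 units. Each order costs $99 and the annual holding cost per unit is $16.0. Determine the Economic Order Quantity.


Formula: EOQ = sqrt(2 * D * S / H)
Numerator: 2 * 36683 * 99 = 7263234
2DS/H = 7263234 / 16.0 = 453952.1
EOQ = sqrt(453952.1) = 673.8 units

673.8 units


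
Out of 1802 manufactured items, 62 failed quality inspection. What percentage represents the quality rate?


Formula: Quality Rate = Good Pieces / Total Pieces * 100
Good pieces = 1802 - 62 = 1740
QR = 1740 / 1802 * 100 = 96.6%

96.6%


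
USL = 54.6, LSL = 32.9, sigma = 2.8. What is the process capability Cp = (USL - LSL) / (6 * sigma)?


Cp = (54.6 - 32.9) / (6 * 2.8)

1.29


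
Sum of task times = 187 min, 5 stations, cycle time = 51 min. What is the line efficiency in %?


Formula: Efficiency = Sum of Task Times / (N_stations * CT) * 100
Total station capacity = 5 stations * 51 min = 255 min
Efficiency = 187 / 255 * 100 = 73.3%

73.3%


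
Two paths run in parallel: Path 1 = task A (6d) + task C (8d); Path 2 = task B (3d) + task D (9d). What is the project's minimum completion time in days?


Path 1 = 6 + 8 = 14 days
Path 2 = 3 + 9 = 12 days
Duration = max(14, 12) = 14 days

14 days


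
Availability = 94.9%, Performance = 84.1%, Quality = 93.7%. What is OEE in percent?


Formula: OEE = Availability * Performance * Quality / 10000
A * P = 94.9% * 84.1% / 100 = 79.81%
OEE = 79.81% * 93.7% / 100 = 74.8%

74.8%


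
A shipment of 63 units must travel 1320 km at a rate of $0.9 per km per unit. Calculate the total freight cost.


TC = dist * cost * units = 1320 * 0.9 * 63 = $74844.00

$74844.00


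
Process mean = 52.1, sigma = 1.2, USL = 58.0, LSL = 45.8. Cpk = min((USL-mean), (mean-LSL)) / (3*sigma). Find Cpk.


Cpu = (58.0 - 52.1) / (3 * 1.2) = 1.64
Cpl = (52.1 - 45.8) / (3 * 1.2) = 1.75
Cpk = min(1.64, 1.75) = 1.64

1.64


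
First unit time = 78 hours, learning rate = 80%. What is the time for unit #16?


Formula: T_n = T_1 * (learning_rate)^(log2(n)) where learning_rate = rate/100
Doublings = log2(16) = 4
T_n = 78 * 0.8^4
T_n = 78 * 0.4096 = 31.9 hours

31.9 hours


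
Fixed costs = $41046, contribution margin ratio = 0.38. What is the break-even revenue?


Formula: BER = Fixed Costs / Contribution Margin Ratio
BER = $41046 / 0.38
BER = $108015.79 (to the nearest cent)

$108015.79


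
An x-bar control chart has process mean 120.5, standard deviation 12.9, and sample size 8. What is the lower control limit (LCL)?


LCL = 120.5 - 3 * 12.9 / sqrt(8)

106.82


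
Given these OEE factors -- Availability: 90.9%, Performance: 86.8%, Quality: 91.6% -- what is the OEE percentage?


Formula: OEE = Availability * Performance * Quality / 10000
A * P = 90.9% * 86.8% / 100 = 78.9%
OEE = 78.9% * 91.6% / 100 = 72.3%

72.3%


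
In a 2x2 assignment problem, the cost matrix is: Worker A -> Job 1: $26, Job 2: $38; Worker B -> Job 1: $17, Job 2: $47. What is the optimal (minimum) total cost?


Option 1: A->1 + B->2 = $26 + $47 = $73
Option 2: A->2 + B->1 = $38 + $17 = $55
Min cost = min($73, $55) = $55

$55


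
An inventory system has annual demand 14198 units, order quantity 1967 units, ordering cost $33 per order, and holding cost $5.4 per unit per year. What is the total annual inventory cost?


TC = 14198/1967 * 33 + 1967/2 * 5.4

$5549.10


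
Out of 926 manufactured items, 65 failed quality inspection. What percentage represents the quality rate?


Formula: Quality Rate = Good Pieces / Total Pieces * 100
Good pieces = 926 - 65 = 861
QR = 861 / 926 * 100 = 93.0%

93.0%


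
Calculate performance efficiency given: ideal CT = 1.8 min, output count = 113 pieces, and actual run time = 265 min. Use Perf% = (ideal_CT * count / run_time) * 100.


Formula: Performance = (Ideal CT * Total Count) / Run Time * 100
Ideal output time = 1.8 * 113 = 203.4 min
Performance = 203.4 / 265 * 100 = 76.8%

76.8%


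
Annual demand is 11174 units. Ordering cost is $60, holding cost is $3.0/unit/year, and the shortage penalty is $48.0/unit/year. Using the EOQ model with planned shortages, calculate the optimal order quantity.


Formula: EOQ* = sqrt(2DS/H) * sqrt((H+P)/P)
Base EOQ = sqrt(2*11174*60/3.0) = 668.55 units
Correction = sqrt((3.0+48.0)/48.0) = 1.03078
EOQ* = 668.55 * 1.03078 = 689.1 units

689.1 units


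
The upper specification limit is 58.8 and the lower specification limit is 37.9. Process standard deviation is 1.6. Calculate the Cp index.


Cp = (58.8 - 37.9) / (6 * 1.6)

2.18


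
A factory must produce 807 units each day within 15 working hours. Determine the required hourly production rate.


Formula: Production Rate = Daily Demand / Available Hours
Rate = 807 units/day / 15 hours/day
Rate = 53.8 units/hour

53.8 units/hour


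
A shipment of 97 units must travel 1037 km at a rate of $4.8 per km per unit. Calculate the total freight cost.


TC = dist * cost * units = 1037 * 4.8 * 97 = $482827.20

$482827.20


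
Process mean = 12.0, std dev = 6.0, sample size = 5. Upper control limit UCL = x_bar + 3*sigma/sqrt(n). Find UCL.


UCL = 12.0 + 3 * 6.0 / sqrt(5)

20.05


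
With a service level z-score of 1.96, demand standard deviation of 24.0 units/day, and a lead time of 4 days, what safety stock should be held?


Formula: SS = z * sigma_d * sqrt(LT)
sqrt(LT) = sqrt(4) = 2.0
SS = 1.96 * 24.0 * 2.0
SS = 94.1 units

94.1 units


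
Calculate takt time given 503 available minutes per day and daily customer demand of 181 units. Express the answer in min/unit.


Formula: Takt Time = Available Production Time / Customer Demand
Takt = 503 min/day / 181 units/day
Takt = 2.78 min/unit

2.78 min/unit


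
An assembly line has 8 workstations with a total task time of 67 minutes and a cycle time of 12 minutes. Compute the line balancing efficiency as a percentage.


Formula: Efficiency = Sum of Task Times / (N_stations * CT) * 100
Total station capacity = 8 stations * 12 min = 96 min
Efficiency = 67 / 96 * 100 = 69.8%

69.8%


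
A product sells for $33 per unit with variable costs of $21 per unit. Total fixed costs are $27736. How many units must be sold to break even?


Formula: BEQ = Fixed Costs / (Price - Variable Cost)
Contribution margin = $33 - $21 = $12/unit
BEQ = ceil($27736 / $12/unit) = ceil(2311.33) = 2312 units

2312 units


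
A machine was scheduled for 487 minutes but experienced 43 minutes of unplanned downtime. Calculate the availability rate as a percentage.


Formula: Availability = (Planned Time - Downtime) / Planned Time * 100
Uptime = 487 - 43 = 444 min
Availability = 444 / 487 * 100 = 91.2%

91.2%


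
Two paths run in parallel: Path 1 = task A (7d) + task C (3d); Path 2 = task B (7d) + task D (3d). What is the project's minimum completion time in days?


Path 1 = 7 + 3 = 10 days
Path 2 = 7 + 3 = 10 days
Duration = max(10, 10) = 10 days

10 days


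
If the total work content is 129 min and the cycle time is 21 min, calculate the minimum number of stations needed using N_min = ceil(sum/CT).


Formula: N_min = ceil(Sum of Task Times / Cycle Time)
N_min = ceil(129 min / 21 min) = ceil(6.1429)
N_min = 7 stations

7


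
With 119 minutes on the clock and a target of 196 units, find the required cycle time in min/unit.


Formula: CT = Available Time / Number of Units
CT = 119 min / 196 units
CT = 0.61 min/unit

0.61 min/unit


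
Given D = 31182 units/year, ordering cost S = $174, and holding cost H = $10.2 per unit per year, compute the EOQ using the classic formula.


Formula: EOQ = sqrt(2 * D * S / H)
Numerator: 2 * 31182 * 174 = 10851336
2DS/H = 10851336 / 10.2 = 1063856.5
EOQ = sqrt(1063856.5) = 1031.4 units

1031.4 units


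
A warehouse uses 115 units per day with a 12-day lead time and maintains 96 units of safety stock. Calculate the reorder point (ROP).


Formula: ROP = (Daily Demand * Lead Time) + Safety Stock
Demand during lead time = 115 * 12 = 1380 units
ROP = 1380 + 96 = 1476 units

1476 units


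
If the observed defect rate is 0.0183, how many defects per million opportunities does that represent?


DPMO = defect_rate * 1000000 = 0.0183 * 1000000

18300


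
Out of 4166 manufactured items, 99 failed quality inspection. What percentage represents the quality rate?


Formula: Quality Rate = Good Pieces / Total Pieces * 100
Good pieces = 4166 - 99 = 4067
QR = 4067 / 4166 * 100 = 97.6%

97.6%


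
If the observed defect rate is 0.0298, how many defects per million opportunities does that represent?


DPMO = defect_rate * 1000000 = 0.0298 * 1000000

29800


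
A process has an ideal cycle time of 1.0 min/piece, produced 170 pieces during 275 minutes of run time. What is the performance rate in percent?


Formula: Performance = (Ideal CT * Total Count) / Run Time * 100
Ideal output time = 1.0 * 170 = 170.0 min
Performance = 170.0 / 275 * 100 = 61.8%

61.8%


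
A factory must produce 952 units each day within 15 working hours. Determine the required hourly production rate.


Formula: Production Rate = Daily Demand / Available Hours
Rate = 952 units/day / 15 hours/day
Rate = 63.5 units/hour

63.5 units/hour


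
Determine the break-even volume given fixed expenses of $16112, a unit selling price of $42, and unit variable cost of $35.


Formula: BEQ = Fixed Costs / (Price - Variable Cost)
Contribution margin = $42 - $35 = $7/unit
BEQ = ceil($16112 / $7/unit) = ceil(2301.71) = 2302 units

2302 units


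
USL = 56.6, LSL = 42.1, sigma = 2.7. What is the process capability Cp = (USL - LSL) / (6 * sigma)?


Cp = (56.6 - 42.1) / (6 * 2.7)

0.9


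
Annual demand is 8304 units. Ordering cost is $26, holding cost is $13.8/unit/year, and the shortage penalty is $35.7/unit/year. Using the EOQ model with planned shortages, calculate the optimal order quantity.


Formula: EOQ* = sqrt(2DS/H) * sqrt((H+P)/P)
Base EOQ = sqrt(2*8304*26/13.8) = 176.89 units
Correction = sqrt((13.8+35.7)/35.7) = 1.17752
EOQ* = 176.89 * 1.17752 = 208.3 units

208.3 units


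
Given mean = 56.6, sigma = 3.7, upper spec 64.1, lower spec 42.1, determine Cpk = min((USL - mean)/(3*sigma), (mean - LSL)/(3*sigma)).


Cpu = (64.1 - 56.6) / (3 * 3.7) = 0.68
Cpl = (56.6 - 42.1) / (3 * 3.7) = 1.31
Cpk = min(0.68, 1.31) = 0.68

0.68


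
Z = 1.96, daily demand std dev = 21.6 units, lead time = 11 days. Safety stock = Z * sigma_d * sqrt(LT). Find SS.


Formula: SS = z * sigma_d * sqrt(LT)
sqrt(LT) = sqrt(11) = 3.3166
SS = 1.96 * 21.6 * 3.3166
SS = 140.4 units

140.4 units


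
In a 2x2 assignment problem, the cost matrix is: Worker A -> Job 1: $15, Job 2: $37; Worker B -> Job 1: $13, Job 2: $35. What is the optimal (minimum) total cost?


Option 1: A->1 + B->2 = $15 + $35 = $50
Option 2: A->2 + B->1 = $37 + $13 = $50
Min cost = min($50, $50) = $50

$50


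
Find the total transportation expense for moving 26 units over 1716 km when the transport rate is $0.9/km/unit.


TC = dist * cost * units = 1716 * 0.9 * 26 = $40154.40

$40154.40


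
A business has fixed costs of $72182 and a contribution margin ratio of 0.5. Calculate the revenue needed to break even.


Formula: BER = Fixed Costs / Contribution Margin Ratio
BER = $72182 / 0.5
BER = $144364.00 (to the nearest cent)

$144364.00


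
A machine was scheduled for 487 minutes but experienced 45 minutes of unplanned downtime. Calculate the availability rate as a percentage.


Formula: Availability = (Planned Time - Downtime) / Planned Time * 100
Uptime = 487 - 45 = 442 min
Availability = 442 / 487 * 100 = 90.8%

90.8%


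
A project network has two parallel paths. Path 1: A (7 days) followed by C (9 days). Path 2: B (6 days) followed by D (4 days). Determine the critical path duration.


Path 1 = 7 + 9 = 16 days
Path 2 = 6 + 4 = 10 days
Duration = max(16, 10) = 16 days

16 days


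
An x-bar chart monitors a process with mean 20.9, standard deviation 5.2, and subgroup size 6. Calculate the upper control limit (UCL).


UCL = 20.9 + 3 * 5.2 / sqrt(6)

27.27


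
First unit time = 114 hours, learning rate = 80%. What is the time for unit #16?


Formula: T_n = T_1 * (learning_rate)^(log2(n)) where learning_rate = rate/100
Doublings = log2(16) = 4
T_n = 114 * 0.8^4
T_n = 114 * 0.4096 = 46.7 hours

46.7 hours


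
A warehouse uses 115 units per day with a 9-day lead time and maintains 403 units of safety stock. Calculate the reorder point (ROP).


Formula: ROP = (Daily Demand * Lead Time) + Safety Stock
Demand during lead time = 115 * 9 = 1035 units
ROP = 1035 + 403 = 1438 units

1438 units


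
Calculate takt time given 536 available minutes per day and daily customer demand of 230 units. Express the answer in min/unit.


Formula: Takt Time = Available Production Time / Customer Demand
Takt = 536 min/day / 230 units/day
Takt = 2.33 min/unit

2.33 min/unit


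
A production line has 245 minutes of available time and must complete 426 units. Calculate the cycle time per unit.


Formula: CT = Available Time / Number of Units
CT = 245 min / 426 units
CT = 0.58 min/unit

0.58 min/unit


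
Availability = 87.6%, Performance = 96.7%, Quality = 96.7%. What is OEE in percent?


Formula: OEE = Availability * Performance * Quality / 10000
A * P = 87.6% * 96.7% / 100 = 84.71%
OEE = 84.71% * 96.7% / 100 = 81.9%

81.9%


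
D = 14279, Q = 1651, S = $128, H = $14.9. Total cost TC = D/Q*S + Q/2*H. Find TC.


TC = 14279/1651 * 128 + 1651/2 * 14.9

$13406.98


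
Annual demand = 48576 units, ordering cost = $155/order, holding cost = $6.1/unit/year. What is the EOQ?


Formula: EOQ = sqrt(2 * D * S / H)
Numerator: 2 * 48576 * 155 = 15058560
2DS/H = 15058560 / 6.1 = 2468616.4
EOQ = sqrt(2468616.4) = 1571.2 units

1571.2 units


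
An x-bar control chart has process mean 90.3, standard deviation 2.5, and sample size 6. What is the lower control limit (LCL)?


LCL = 90.3 - 3 * 2.5 / sqrt(6)

87.24


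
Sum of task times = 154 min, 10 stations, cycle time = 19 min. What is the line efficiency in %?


Formula: Efficiency = Sum of Task Times / (N_stations * CT) * 100
Total station capacity = 10 stations * 19 min = 190 min
Efficiency = 154 / 190 * 100 = 81.1%

81.1%


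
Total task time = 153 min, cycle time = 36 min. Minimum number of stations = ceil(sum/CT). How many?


Formula: N_min = ceil(Sum of Task Times / Cycle Time)
N_min = ceil(153 min / 36 min) = ceil(4.25)
N_min = 5 stations

5


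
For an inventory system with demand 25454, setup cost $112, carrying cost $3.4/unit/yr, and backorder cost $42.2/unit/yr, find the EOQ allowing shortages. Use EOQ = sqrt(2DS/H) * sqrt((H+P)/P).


Formula: EOQ* = sqrt(2DS/H) * sqrt((H+P)/P)
Base EOQ = sqrt(2*25454*112/3.4) = 1294.98 units
Correction = sqrt((3.4+42.2)/42.2) = 1.0395
EOQ* = 1294.98 * 1.0395 = 1346.1 units

1346.1 units


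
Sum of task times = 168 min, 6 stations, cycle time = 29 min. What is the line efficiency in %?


Formula: Efficiency = Sum of Task Times / (N_stations * CT) * 100
Total station capacity = 6 stations * 29 min = 174 min
Efficiency = 168 / 174 * 100 = 96.6%

96.6%


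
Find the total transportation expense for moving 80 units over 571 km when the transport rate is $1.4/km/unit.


TC = dist * cost * units = 571 * 1.4 * 80 = $63952.00

$63952.00


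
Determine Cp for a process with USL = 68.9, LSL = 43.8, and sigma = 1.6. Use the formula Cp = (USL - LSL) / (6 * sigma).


Cp = (68.9 - 43.8) / (6 * 1.6)

2.61


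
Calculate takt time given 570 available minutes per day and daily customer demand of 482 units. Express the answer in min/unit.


Formula: Takt Time = Available Production Time / Customer Demand
Takt = 570 min/day / 482 units/day
Takt = 1.18 min/unit

1.18 min/unit


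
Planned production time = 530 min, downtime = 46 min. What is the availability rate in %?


Formula: Availability = (Planned Time - Downtime) / Planned Time * 100
Uptime = 530 - 46 = 484 min
Availability = 484 / 530 * 100 = 91.3%

91.3%


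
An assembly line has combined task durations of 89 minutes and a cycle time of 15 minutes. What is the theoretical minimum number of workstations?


Formula: N_min = ceil(Sum of Task Times / Cycle Time)
N_min = ceil(89 min / 15 min) = ceil(5.9333)
N_min = 6 stations

6


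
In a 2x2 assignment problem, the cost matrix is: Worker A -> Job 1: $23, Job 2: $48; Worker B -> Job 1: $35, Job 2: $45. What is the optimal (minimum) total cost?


Option 1: A->1 + B->2 = $23 + $45 = $68
Option 2: A->2 + B->1 = $48 + $35 = $83
Min cost = min($68, $83) = $68

$68


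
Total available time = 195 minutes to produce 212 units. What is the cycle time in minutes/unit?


Formula: CT = Available Time / Number of Units
CT = 195 min / 212 units
CT = 0.92 min/unit

0.92 min/unit


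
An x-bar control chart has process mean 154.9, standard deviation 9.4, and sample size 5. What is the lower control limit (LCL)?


LCL = 154.9 - 3 * 9.4 / sqrt(5)

142.29


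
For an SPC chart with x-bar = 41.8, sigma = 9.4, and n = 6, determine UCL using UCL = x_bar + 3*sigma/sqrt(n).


UCL = 41.8 + 3 * 9.4 / sqrt(6)

53.31


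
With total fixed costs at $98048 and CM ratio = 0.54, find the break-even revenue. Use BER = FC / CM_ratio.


Formula: BER = Fixed Costs / Contribution Margin Ratio
BER = $98048 / 0.54
BER = $181570.37 (to the nearest cent)

$181570.37


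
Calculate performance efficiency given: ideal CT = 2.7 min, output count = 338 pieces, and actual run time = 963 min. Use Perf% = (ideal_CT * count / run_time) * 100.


Formula: Performance = (Ideal CT * Total Count) / Run Time * 100
Ideal output time = 2.7 * 338 = 912.6 min
Performance = 912.6 / 963 * 100 = 94.8%

94.8%


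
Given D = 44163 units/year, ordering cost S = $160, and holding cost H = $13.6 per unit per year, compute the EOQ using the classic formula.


Formula: EOQ = sqrt(2 * D * S / H)
Numerator: 2 * 44163 * 160 = 14132160
2DS/H = 14132160 / 13.6 = 1039129.4
EOQ = sqrt(1039129.4) = 1019.4 units

1019.4 units


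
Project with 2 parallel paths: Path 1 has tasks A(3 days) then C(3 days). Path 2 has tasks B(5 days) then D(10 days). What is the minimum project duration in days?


Path 1 = 3 + 3 = 6 days
Path 2 = 5 + 10 = 15 days
Duration = max(6, 15) = 15 days

15 days


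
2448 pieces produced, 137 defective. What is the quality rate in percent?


Formula: Quality Rate = Good Pieces / Total Pieces * 100
Good pieces = 2448 - 137 = 2311
QR = 2311 / 2448 * 100 = 94.4%

94.4%


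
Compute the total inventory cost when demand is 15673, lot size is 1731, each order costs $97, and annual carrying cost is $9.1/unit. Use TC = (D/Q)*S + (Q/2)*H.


TC = 15673/1731 * 97 + 1731/2 * 9.1

$8754.32


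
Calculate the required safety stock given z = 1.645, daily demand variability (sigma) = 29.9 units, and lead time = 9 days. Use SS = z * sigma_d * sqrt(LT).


Formula: SS = z * sigma_d * sqrt(LT)
sqrt(LT) = sqrt(9) = 3.0
SS = 1.645 * 29.9 * 3.0
SS = 147.6 units

147.6 units


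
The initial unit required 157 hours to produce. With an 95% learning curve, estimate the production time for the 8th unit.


Formula: T_n = T_1 * (learning_rate)^(log2(n)) where learning_rate = rate/100
Doublings = log2(8) = 3
T_n = 157 * 0.95^3
T_n = 157 * 0.8574 = 134.6 hours

134.6 hours


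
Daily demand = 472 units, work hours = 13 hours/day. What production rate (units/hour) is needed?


Formula: Production Rate = Daily Demand / Available Hours
Rate = 472 units/day / 13 hours/day
Rate = 36.3 units/hour

36.3 units/hour


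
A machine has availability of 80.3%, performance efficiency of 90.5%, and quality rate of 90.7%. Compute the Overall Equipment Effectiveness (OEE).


Formula: OEE = Availability * Performance * Quality / 10000
A * P = 80.3% * 90.5% / 100 = 72.67%
OEE = 72.67% * 90.7% / 100 = 65.9%

65.9%


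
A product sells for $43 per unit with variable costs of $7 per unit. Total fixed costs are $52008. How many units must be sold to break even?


Formula: BEQ = Fixed Costs / (Price - Variable Cost)
Contribution margin = $43 - $7 = $36/unit
BEQ = ceil($52008 / $36/unit) = ceil(1444.67) = 1445 units

1445 units


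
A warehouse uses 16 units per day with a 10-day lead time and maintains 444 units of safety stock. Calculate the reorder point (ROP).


Formula: ROP = (Daily Demand * Lead Time) + Safety Stock
Demand during lead time = 16 * 10 = 160 units
ROP = 160 + 444 = 604 units

604 units


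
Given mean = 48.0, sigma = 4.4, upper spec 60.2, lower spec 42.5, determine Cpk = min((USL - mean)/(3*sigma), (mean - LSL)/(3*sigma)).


Cpu = (60.2 - 48.0) / (3 * 4.4) = 0.92
Cpl = (48.0 - 42.5) / (3 * 4.4) = 0.42
Cpk = min(0.92, 0.42) = 0.42

0.42


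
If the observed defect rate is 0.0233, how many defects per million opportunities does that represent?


DPMO = defect_rate * 1000000 = 0.0233 * 1000000

23300


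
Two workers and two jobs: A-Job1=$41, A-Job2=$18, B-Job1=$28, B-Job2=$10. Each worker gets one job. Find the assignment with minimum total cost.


Option 1: A->1 + B->2 = $41 + $10 = $51
Option 2: A->2 + B->1 = $18 + $28 = $46
Min cost = min($51, $46) = $46

$46


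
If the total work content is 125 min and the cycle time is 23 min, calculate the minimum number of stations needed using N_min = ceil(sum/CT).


Formula: N_min = ceil(Sum of Task Times / Cycle Time)
N_min = ceil(125 min / 23 min) = ceil(5.4348)
N_min = 6 stations

6


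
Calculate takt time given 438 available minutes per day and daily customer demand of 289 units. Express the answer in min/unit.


Formula: Takt Time = Available Production Time / Customer Demand
Takt = 438 min/day / 289 units/day
Takt = 1.52 min/unit

1.52 min/unit


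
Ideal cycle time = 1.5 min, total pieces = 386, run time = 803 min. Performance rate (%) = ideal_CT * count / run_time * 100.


Formula: Performance = (Ideal CT * Total Count) / Run Time * 100
Ideal output time = 1.5 * 386 = 579.0 min
Performance = 579.0 / 803 * 100 = 72.1%

72.1%


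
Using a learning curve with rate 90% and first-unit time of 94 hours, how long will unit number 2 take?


Formula: T_n = T_1 * (learning_rate)^(log2(n)) where learning_rate = rate/100
Doublings = log2(2) = 1
T_n = 94 * 0.9^1
T_n = 94 * 0.9 = 84.6 hours

84.6 hours


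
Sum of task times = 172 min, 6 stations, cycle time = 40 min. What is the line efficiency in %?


Formula: Efficiency = Sum of Task Times / (N_stations * CT) * 100
Total station capacity = 6 stations * 40 min = 240 min
Efficiency = 172 / 240 * 100 = 71.7%

71.7%


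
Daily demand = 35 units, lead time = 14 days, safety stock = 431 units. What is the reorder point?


Formula: ROP = (Daily Demand * Lead Time) + Safety Stock
Demand during lead time = 35 * 14 = 490 units
ROP = 490 + 431 = 921 units

921 units


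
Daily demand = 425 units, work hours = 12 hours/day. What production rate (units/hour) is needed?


Formula: Production Rate = Daily Demand / Available Hours
Rate = 425 units/day / 12 hours/day
Rate = 35.4 units/hour

35.4 units/hour


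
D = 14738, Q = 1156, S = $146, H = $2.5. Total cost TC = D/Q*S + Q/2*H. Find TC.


TC = 14738/1156 * 146 + 1156/2 * 2.5

$3306.37


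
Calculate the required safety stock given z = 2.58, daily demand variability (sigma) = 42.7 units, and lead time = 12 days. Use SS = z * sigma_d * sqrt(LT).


Formula: SS = z * sigma_d * sqrt(LT)
sqrt(LT) = sqrt(12) = 3.4641
SS = 2.58 * 42.7 * 3.4641
SS = 381.6 units

381.6 units


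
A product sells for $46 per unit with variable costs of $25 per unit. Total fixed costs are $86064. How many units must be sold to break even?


Formula: BEQ = Fixed Costs / (Price - Variable Cost)
Contribution margin = $46 - $25 = $21/unit
BEQ = ceil($86064 / $21/unit) = ceil(4098.29) = 4099 units

4099 units


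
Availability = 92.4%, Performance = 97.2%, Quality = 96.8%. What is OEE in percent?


Formula: OEE = Availability * Performance * Quality / 10000
A * P = 92.4% * 97.2% / 100 = 89.81%
OEE = 89.81% * 96.8% / 100 = 86.9%

86.9%


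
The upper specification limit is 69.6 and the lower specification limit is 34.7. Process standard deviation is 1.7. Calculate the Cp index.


Cp = (69.6 - 34.7) / (6 * 1.7)

3.42


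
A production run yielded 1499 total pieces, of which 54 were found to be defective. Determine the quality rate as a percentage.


Formula: Quality Rate = Good Pieces / Total Pieces * 100
Good pieces = 1499 - 54 = 1445
QR = 1445 / 1499 * 100 = 96.4%

96.4%


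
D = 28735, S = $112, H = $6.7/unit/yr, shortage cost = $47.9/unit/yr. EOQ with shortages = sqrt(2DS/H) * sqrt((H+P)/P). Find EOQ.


Formula: EOQ* = sqrt(2DS/H) * sqrt((H+P)/P)
Base EOQ = sqrt(2*28735*112/6.7) = 980.15 units
Correction = sqrt((6.7+47.9)/47.9) = 1.06765
EOQ* = 980.15 * 1.06765 = 1046.5 units

1046.5 units


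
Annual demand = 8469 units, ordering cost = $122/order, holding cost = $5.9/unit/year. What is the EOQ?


Formula: EOQ = sqrt(2 * D * S / H)
Numerator: 2 * 8469 * 122 = 2066436
2DS/H = 2066436 / 5.9 = 350243.4
EOQ = sqrt(350243.4) = 591.8 units

591.8 units


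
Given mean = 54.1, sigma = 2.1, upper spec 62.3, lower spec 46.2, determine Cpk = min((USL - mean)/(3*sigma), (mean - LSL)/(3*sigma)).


Cpu = (62.3 - 54.1) / (3 * 2.1) = 1.3
Cpl = (54.1 - 46.2) / (3 * 2.1) = 1.25
Cpk = min(1.3, 1.25) = 1.25

1.25


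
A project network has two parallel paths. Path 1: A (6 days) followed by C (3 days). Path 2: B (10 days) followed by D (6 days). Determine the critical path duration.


Path 1 = 6 + 3 = 9 days
Path 2 = 10 + 6 = 16 days
Duration = max(9, 16) = 16 days

16 days


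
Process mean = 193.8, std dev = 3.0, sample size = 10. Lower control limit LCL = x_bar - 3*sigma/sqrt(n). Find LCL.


LCL = 193.8 - 3 * 3.0 / sqrt(10)

190.95


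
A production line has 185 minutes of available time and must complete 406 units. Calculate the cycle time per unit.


Formula: CT = Available Time / Number of Units
CT = 185 min / 406 units
CT = 0.46 min/unit

0.46 min/unit


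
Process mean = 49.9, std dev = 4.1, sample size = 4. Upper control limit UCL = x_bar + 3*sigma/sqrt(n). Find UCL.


UCL = 49.9 + 3 * 4.1 / sqrt(4)

56.05


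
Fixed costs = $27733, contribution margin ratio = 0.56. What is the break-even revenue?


Formula: BER = Fixed Costs / Contribution Margin Ratio
BER = $27733 / 0.56
BER = $49523.21 (to the nearest cent)

$49523.21


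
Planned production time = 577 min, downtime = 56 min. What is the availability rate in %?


Formula: Availability = (Planned Time - Downtime) / Planned Time * 100
Uptime = 577 - 56 = 521 min
Availability = 521 / 577 * 100 = 90.3%

90.3%


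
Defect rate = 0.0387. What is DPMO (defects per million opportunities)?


DPMO = defect_rate * 1000000 = 0.0387 * 1000000

38700


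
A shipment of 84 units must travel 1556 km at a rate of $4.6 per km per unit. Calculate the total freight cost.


TC = dist * cost * units = 1556 * 4.6 * 84 = $601238.40

$601238.40


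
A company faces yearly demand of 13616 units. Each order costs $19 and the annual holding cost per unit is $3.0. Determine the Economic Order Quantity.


Formula: EOQ = sqrt(2 * D * S / H)
Numerator: 2 * 13616 * 19 = 517408
2DS/H = 517408 / 3.0 = 172469.3
EOQ = sqrt(172469.3) = 415.3 units

415.3 units


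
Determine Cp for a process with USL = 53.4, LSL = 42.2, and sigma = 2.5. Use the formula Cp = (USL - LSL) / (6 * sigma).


Cp = (53.4 - 42.2) / (6 * 2.5)

0.75


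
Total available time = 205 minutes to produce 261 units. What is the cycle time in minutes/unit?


Formula: CT = Available Time / Number of Units
CT = 205 min / 261 units
CT = 0.79 min/unit

0.79 min/unit


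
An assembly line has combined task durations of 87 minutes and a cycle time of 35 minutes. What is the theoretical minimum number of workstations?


Formula: N_min = ceil(Sum of Task Times / Cycle Time)
N_min = ceil(87 min / 35 min) = ceil(2.4857)
N_min = 3 stations

3


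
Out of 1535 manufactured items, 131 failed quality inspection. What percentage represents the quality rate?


Formula: Quality Rate = Good Pieces / Total Pieces * 100
Good pieces = 1535 - 131 = 1404
QR = 1404 / 1535 * 100 = 91.5%

91.5%


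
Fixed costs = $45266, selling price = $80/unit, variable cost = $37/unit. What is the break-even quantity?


Formula: BEQ = Fixed Costs / (Price - Variable Cost)
Contribution margin = $80 - $37 = $43/unit
BEQ = ceil($45266 / $43/unit) = ceil(1052.7) = 1053 units

1053 units


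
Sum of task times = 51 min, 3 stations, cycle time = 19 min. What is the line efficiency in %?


Formula: Efficiency = Sum of Task Times / (N_stations * CT) * 100
Total station capacity = 3 stations * 19 min = 57 min
Efficiency = 51 / 57 * 100 = 89.5%

89.5%


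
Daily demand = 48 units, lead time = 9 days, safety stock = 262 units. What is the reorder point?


Formula: ROP = (Daily Demand * Lead Time) + Safety Stock
Demand during lead time = 48 * 9 = 432 units
ROP = 432 + 262 = 694 units

694 units


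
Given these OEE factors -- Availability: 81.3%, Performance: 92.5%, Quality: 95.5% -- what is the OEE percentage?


Formula: OEE = Availability * Performance * Quality / 10000
A * P = 81.3% * 92.5% / 100 = 75.2%
OEE = 75.2% * 95.5% / 100 = 71.8%

71.8%


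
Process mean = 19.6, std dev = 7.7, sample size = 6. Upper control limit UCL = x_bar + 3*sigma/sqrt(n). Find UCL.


UCL = 19.6 + 3 * 7.7 / sqrt(6)

29.03


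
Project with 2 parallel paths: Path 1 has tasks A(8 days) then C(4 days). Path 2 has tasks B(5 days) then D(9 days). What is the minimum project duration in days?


Path 1 = 8 + 4 = 12 days
Path 2 = 5 + 9 = 14 days
Duration = max(12, 14) = 14 days

14 days


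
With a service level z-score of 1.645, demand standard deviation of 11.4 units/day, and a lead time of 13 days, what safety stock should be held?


Formula: SS = z * sigma_d * sqrt(LT)
sqrt(LT) = sqrt(13) = 3.6056
SS = 1.645 * 11.4 * 3.6056
SS = 67.6 units

67.6 units


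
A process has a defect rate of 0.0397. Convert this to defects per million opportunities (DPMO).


DPMO = defect_rate * 1000000 = 0.0397 * 1000000

39700


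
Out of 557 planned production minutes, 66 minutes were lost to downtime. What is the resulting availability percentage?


Formula: Availability = (Planned Time - Downtime) / Planned Time * 100
Uptime = 557 - 66 = 491 min
Availability = 491 / 557 * 100 = 88.2%

88.2%


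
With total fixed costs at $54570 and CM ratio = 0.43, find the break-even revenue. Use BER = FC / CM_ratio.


Formula: BER = Fixed Costs / Contribution Margin Ratio
BER = $54570 / 0.43
BER = $126906.98 (to the nearest cent)

$126906.98


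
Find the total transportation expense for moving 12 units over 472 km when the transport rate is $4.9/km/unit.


TC = dist * cost * units = 472 * 4.9 * 12 = $27753.60

$27753.60


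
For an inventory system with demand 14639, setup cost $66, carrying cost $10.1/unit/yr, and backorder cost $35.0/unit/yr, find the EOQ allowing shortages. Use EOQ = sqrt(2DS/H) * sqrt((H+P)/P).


Formula: EOQ* = sqrt(2DS/H) * sqrt((H+P)/P)
Base EOQ = sqrt(2*14639*66/10.1) = 437.4 units
Correction = sqrt((10.1+35.0)/35.0) = 1.13515
EOQ* = 437.4 * 1.13515 = 496.5 units

496.5 units


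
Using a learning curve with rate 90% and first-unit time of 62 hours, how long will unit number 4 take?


Formula: T_n = T_1 * (learning_rate)^(log2(n)) where learning_rate = rate/100
Doublings = log2(4) = 2
T_n = 62 * 0.9^2
T_n = 62 * 0.81 = 50.2 hours

50.2 hours


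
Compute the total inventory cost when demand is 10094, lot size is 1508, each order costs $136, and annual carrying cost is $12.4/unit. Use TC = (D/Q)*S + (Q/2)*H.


TC = 10094/1508 * 136 + 1508/2 * 12.4

$10259.93


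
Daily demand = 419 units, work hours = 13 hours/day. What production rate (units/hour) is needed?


Formula: Production Rate = Daily Demand / Available Hours
Rate = 419 units/day / 13 hours/day
Rate = 32.2 units/hour

32.2 units/hour


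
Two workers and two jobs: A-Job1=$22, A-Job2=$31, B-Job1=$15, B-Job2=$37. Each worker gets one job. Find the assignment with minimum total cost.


Option 1: A->1 + B->2 = $22 + $37 = $59
Option 2: A->2 + B->1 = $31 + $15 = $46
Min cost = min($59, $46) = $46

$46


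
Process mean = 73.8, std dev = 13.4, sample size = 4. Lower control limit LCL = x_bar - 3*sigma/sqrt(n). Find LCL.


LCL = 73.8 - 3 * 13.4 / sqrt(4)

53.7


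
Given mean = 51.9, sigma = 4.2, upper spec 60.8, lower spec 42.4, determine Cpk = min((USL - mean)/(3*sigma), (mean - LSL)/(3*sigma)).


Cpu = (60.8 - 51.9) / (3 * 4.2) = 0.71
Cpl = (51.9 - 42.4) / (3 * 4.2) = 0.75
Cpk = min(0.71, 0.75) = 0.71

0.71


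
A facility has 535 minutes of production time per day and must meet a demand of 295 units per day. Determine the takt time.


Formula: Takt Time = Available Production Time / Customer Demand
Takt = 535 min/day / 295 units/day
Takt = 1.81 min/unit

1.81 min/unit


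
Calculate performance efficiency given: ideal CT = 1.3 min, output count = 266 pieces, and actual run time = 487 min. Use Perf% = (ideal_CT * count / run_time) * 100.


Formula: Performance = (Ideal CT * Total Count) / Run Time * 100
Ideal output time = 1.3 * 266 = 345.8 min
Performance = 345.8 / 487 * 100 = 71.0%

71.0%


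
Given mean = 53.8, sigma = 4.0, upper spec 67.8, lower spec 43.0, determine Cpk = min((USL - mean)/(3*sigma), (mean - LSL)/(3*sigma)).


Cpu = (67.8 - 53.8) / (3 * 4.0) = 1.17
Cpl = (53.8 - 43.0) / (3 * 4.0) = 0.9
Cpk = min(1.17, 0.9) = 0.9

0.9


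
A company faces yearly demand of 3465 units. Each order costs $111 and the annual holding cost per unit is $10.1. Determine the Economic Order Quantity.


Formula: EOQ = sqrt(2 * D * S / H)
Numerator: 2 * 3465 * 111 = 769230
2DS/H = 769230 / 10.1 = 76161.4
EOQ = sqrt(76161.4) = 276.0 units

276.0 units


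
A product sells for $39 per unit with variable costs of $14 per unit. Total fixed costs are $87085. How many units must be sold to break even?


Formula: BEQ = Fixed Costs / (Price - Variable Cost)
Contribution margin = $39 - $14 = $25/unit
BEQ = ceil($87085 / $25/unit) = ceil(3483.4) = 3484 units

3484 units


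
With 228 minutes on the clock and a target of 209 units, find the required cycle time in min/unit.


Formula: CT = Available Time / Number of Units
CT = 228 min / 209 units
CT = 1.09 min/unit

1.09 min/unit


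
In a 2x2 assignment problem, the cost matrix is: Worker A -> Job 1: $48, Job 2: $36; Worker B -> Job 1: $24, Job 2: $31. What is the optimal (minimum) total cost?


Option 1: A->1 + B->2 = $48 + $31 = $79
Option 2: A->2 + B->1 = $36 + $24 = $60
Min cost = min($79, $60) = $60

$60


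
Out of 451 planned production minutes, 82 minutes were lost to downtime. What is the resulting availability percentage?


Formula: Availability = (Planned Time - Downtime) / Planned Time * 100
Uptime = 451 - 82 = 369 min
Availability = 369 / 451 * 100 = 81.8%

81.8%


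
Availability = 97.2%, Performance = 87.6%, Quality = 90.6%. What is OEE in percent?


Formula: OEE = Availability * Performance * Quality / 10000
A * P = 97.2% * 87.6% / 100 = 85.15%
OEE = 85.15% * 90.6% / 100 = 77.1%

77.1%


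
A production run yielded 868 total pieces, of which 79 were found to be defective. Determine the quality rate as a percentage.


Formula: Quality Rate = Good Pieces / Total Pieces * 100
Good pieces = 868 - 79 = 789
QR = 789 / 868 * 100 = 90.9%

90.9%


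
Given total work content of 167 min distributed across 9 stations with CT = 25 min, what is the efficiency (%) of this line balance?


Formula: Efficiency = Sum of Task Times / (N_stations * CT) * 100
Total station capacity = 9 stations * 25 min = 225 min
Efficiency = 167 / 225 * 100 = 74.2%

74.2%


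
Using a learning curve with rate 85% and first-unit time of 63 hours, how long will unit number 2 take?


Formula: T_n = T_1 * (learning_rate)^(log2(n)) where learning_rate = rate/100
Doublings = log2(2) = 1
T_n = 63 * 0.85^1
T_n = 63 * 0.85 = 53.6 hours

53.6 hours


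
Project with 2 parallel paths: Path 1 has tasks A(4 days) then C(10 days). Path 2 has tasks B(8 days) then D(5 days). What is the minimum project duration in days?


Path 1 = 4 + 10 = 14 days
Path 2 = 8 + 5 = 13 days
Duration = max(14, 13) = 14 days

14 days


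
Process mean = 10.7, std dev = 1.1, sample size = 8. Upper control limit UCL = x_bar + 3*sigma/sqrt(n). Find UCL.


UCL = 10.7 + 3 * 1.1 / sqrt(8)

11.87


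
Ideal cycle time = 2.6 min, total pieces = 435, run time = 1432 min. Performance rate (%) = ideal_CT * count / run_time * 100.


Formula: Performance = (Ideal CT * Total Count) / Run Time * 100
Ideal output time = 2.6 * 435 = 1131.0 min
Performance = 1131.0 / 1432 * 100 = 79.0%

79.0%


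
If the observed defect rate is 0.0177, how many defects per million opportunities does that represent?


DPMO = defect_rate * 1000000 = 0.0177 * 1000000

17700


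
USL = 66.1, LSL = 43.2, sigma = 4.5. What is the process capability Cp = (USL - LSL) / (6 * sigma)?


Cp = (66.1 - 43.2) / (6 * 4.5)

0.85


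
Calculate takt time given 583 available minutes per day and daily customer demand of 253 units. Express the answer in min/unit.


Formula: Takt Time = Available Production Time / Customer Demand
Takt = 583 min/day / 253 units/day
Takt = 2.3 min/unit

2.3 min/unit


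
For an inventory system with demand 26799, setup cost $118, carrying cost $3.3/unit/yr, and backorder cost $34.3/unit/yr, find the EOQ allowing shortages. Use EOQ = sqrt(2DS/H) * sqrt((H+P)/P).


Formula: EOQ* = sqrt(2DS/H) * sqrt((H+P)/P)
Base EOQ = sqrt(2*26799*118/3.3) = 1384.39 units
Correction = sqrt((3.3+34.3)/34.3) = 1.047
EOQ* = 1384.39 * 1.047 = 1449.5 units

1449.5 units


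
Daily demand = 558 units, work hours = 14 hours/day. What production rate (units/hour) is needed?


Formula: Production Rate = Daily Demand / Available Hours
Rate = 558 units/day / 14 hours/day
Rate = 39.9 units/hour

39.9 units/hour


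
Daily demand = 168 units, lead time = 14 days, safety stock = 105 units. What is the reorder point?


Formula: ROP = (Daily Demand * Lead Time) + Safety Stock
Demand during lead time = 168 * 14 = 2352 units
ROP = 2352 + 105 = 2457 units

2457 units


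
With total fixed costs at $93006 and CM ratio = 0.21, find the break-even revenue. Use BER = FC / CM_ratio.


Formula: BER = Fixed Costs / Contribution Margin Ratio
BER = $93006 / 0.21
BER = $442885.71 (to the nearest cent)

$442885.71


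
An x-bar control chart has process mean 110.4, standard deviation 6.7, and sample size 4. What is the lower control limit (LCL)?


LCL = 110.4 - 3 * 6.7 / sqrt(4)

100.35


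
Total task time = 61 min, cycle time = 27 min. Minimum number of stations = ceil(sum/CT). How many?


Formula: N_min = ceil(Sum of Task Times / Cycle Time)
N_min = ceil(61 min / 27 min) = ceil(2.2593)
N_min = 3 stations

3
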